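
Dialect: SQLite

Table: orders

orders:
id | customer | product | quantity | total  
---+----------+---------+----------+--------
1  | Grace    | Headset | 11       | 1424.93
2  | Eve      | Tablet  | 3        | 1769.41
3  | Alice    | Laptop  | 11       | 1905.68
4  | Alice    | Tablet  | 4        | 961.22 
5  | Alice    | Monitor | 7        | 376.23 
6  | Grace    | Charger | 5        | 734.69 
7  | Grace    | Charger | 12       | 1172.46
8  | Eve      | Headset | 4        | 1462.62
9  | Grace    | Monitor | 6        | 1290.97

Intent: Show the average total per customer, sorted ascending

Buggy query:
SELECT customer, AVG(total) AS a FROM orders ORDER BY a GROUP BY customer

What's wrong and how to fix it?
Bug: ORDER BY appears before GROUP BY; SQL clause order requires GROUP BY first

Fix: Move ORDER BY to the end, after GROUP BY

Corrected query:
SELECT customer, AVG(total) AS a FROM orders GROUP BY customer ORDER BY a

Result:
customer | a          
---------+------------
Alice    | 1081.043333
Grace    | 1155.7625  
Eve      | 1616.015   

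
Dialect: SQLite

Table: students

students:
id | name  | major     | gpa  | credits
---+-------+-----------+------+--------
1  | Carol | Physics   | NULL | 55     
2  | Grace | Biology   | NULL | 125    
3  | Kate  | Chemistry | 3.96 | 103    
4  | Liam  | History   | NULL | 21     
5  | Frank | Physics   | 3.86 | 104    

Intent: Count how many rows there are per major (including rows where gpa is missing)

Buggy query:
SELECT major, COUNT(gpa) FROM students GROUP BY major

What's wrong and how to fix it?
Bug: COUNT(gpa) skips NULLs, so groups with missing gpa are undercounted

Fix: Use COUNT(*) to count all rows regardless of NULL

Corrected query:
SELECT major, COUNT(*) FROM students GROUP BY major

Result:
major     | COUNT(*)
----------+---------
Biology   | 1       
Chemistry | 1       
History   | 1       
Physics   | 2       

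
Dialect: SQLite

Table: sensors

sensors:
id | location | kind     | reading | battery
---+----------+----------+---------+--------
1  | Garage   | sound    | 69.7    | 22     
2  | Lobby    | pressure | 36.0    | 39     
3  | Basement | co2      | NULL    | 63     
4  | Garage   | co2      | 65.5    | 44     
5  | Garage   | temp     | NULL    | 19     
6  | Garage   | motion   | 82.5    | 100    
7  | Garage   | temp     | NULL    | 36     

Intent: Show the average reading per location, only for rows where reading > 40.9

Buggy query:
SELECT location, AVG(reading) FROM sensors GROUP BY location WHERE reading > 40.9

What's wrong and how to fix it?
Bug: WHERE cannot follow GROUP BY

Fix: Move the WHERE clause before GROUP BY

Corrected query:
SELECT location, AVG(reading) FROM sensors WHERE reading > 40.9 GROUP BY location

Result:
location | AVG(reading)
---------+-------------
Garage   | 72.566667   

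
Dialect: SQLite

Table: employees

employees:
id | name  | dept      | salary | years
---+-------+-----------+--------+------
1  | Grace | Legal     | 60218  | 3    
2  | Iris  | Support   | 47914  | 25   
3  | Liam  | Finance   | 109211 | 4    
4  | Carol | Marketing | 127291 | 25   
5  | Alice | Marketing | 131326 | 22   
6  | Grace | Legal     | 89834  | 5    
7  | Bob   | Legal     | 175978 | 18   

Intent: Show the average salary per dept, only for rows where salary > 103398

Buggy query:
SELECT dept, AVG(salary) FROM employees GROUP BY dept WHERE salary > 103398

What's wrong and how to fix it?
Bug: WHERE cannot follow GROUP BY

Fix: Place WHERE between FROM and GROUP BY

Corrected query:
SELECT dept, AVG(salary) FROM employees WHERE salary > 103398 GROUP BY dept

Result:
dept      | AVG(salary)
----------+------------
Finance   | 109211     
Legal     | 175978     
Marketing | 129308.5   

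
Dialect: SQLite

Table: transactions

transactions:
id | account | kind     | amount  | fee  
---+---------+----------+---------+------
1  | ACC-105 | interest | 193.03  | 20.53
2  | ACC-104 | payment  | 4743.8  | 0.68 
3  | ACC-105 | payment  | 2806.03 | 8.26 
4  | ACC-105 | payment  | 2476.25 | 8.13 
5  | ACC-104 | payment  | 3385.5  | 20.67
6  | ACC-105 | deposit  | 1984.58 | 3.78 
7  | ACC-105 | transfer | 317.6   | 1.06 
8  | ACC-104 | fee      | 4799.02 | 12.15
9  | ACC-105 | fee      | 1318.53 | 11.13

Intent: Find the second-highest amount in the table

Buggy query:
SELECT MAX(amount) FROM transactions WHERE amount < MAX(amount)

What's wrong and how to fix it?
Bug: MAX(amount) on the right of the comparison is an aggregate-in-WHERE error

Fix: Compute the overall MAX in a subquery, then take MAX of rows below it

Corrected query:
SELECT MAX(amount) FROM transactions WHERE amount < (SELECT MAX(amount) FROM transactions)

Result:
MAX(amount)
-----------
4743.8     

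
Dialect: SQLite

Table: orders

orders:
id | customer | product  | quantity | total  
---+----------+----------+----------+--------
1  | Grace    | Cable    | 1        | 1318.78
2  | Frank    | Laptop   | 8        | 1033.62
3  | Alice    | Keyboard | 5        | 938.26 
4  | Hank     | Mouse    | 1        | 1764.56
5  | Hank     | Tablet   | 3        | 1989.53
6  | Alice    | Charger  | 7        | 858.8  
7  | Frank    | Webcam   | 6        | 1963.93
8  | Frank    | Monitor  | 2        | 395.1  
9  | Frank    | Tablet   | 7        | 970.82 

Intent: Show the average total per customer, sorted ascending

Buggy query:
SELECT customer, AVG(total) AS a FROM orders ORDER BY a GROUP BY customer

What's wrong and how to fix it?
Bug: GROUP BY must precede ORDER BY

Fix: Reorder: SELECT … FROM … GROUP BY … ORDER BY …

Corrected query:
SELECT customer, AVG(total) AS a FROM orders GROUP BY customer ORDER BY a

Result:
customer | a        
---------+----------
Alice    | 898.53   
Frank    | 1090.8675
Grace    | 1318.78  
Hank     | 1877.045 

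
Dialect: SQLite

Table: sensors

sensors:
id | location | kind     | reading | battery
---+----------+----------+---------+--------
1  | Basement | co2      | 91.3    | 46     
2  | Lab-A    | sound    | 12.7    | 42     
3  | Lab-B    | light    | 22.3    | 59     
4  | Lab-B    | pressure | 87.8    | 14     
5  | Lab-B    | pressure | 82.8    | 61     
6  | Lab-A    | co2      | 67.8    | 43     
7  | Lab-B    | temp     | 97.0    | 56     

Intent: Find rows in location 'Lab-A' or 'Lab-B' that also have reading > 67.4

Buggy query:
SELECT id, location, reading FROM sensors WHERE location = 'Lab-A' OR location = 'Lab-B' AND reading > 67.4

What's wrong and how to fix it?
Bug: AND binds tighter than OR, so this parses as location = 'Lab-A' OR (location = 'Lab-B' AND reading > 67.4)

Fix: Group the OR with parentheses (or use IN), then AND the threshold

Corrected query:
SELECT id, location, reading FROM sensors WHERE (location = 'Lab-A' OR location = 'Lab-B') AND reading > 67.4

Result:
id | location | reading
---+----------+--------
4  | Lab-B    | 87.8   
5  | Lab-B    | 82.8   
6  | Lab-A    | 67.8   
7  | Lab-B    | 97     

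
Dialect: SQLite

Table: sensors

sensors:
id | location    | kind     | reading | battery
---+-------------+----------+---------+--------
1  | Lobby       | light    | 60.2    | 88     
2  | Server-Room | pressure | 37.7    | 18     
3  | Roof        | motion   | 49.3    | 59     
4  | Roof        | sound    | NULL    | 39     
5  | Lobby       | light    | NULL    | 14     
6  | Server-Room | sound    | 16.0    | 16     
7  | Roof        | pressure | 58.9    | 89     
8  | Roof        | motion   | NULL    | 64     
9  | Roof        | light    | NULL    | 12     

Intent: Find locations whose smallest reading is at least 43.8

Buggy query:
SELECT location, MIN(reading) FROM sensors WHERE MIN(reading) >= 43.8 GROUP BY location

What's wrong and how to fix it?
Bug: MIN() in WHERE is a misuse of aggregate

Fix: Use HAVING for the per-group MIN condition

Corrected query:
SELECT location, MIN(reading) FROM sensors GROUP BY location HAVING MIN(reading) >= 43.8

Result:
location | MIN(reading)
---------+-------------
Lobby    | 60.2        
Roof     | 49.3        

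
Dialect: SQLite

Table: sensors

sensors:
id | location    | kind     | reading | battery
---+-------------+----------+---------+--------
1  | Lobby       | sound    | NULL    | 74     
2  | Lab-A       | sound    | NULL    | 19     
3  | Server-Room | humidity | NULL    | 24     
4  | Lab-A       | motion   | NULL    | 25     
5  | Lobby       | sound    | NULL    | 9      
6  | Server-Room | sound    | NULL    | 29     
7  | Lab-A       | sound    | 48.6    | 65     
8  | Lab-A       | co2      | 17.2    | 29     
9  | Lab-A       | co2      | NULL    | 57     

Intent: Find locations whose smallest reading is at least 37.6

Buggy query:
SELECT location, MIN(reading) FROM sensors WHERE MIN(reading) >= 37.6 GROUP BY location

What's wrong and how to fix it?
Bug: MIN() in WHERE is a misuse of aggregate

Fix: Replace WHERE with HAVING after the GROUP BY

Corrected query:
SELECT location, MIN(reading) FROM sensors GROUP BY location HAVING MIN(reading) >= 37.6

Result:
(no rows)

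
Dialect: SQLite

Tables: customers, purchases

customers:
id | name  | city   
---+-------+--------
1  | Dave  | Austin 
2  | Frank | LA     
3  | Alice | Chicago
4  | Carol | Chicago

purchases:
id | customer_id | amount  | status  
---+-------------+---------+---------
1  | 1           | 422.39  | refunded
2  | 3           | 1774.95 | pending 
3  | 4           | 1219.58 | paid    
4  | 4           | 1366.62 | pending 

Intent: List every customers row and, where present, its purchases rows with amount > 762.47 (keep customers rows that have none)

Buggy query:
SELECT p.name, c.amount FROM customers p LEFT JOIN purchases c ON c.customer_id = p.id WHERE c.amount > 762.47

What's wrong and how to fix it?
Bug: Filtering c.amount in WHERE discards the NULL rows produced by LEFT JOIN, turning it into an inner join

Fix: Put 'c.amount > 762.47' in the JOIN's ON clause instead of WHERE

Corrected query:
SELECT p.name, c.amount FROM customers p LEFT JOIN purchases c ON c.customer_id = p.id AND c.amount > 762.47

Result:
name  | amount 
------+--------
Dave  | NULL   
Frank | NULL   
Alice | 1774.95
Carol | 1219.58
Carol | 1366.62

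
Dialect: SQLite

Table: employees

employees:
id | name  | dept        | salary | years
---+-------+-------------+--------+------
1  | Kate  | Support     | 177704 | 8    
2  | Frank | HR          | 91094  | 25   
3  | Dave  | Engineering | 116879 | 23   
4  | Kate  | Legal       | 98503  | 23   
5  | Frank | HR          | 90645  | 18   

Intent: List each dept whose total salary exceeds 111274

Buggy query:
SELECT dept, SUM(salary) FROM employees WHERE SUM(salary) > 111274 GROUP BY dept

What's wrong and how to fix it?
Bug: SUM(salary) is an aggregate, but WHERE filters rows before aggregation

Fix: Use HAVING (which filters groups after aggregation) instead of WHERE

Corrected query:
SELECT dept, SUM(salary) FROM employees GROUP BY dept HAVING SUM(salary) > 111274

Result:
dept        | SUM(salary)
------------+------------
Engineering | 116879     
HR          | 181739     
Support     | 177704     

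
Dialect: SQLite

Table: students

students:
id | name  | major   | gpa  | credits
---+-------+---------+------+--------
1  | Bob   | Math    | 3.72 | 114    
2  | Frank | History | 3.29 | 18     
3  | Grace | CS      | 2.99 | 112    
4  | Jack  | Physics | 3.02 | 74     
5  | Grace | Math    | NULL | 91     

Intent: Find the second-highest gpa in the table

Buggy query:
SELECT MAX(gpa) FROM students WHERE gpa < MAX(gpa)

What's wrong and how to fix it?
Bug: The inner MAX is an aggregate inside WHERE, which is not allowed

Fix: Put the inner MAX in a scalar subquery

Corrected query:
SELECT MAX(gpa) FROM students WHERE gpa < (SELECT MAX(gpa) FROM students)

Result:
MAX(gpa)
--------
3.29    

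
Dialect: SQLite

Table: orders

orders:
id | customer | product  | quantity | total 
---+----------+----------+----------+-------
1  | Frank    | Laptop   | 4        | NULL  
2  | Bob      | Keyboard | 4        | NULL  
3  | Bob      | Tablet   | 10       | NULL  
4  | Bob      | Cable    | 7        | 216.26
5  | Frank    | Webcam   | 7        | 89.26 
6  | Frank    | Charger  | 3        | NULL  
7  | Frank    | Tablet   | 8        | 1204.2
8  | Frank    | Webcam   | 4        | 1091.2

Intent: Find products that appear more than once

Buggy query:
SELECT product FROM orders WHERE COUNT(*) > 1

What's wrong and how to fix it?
Bug: WHERE can't reference COUNT(*); aggregates are computed after WHERE

Fix: GROUP BY product, then filter groups with HAVING COUNT(*) > 1

Corrected query:
SELECT product FROM orders GROUP BY product HAVING COUNT(*) > 1

Result:
product
-------
Tablet 
Webcam 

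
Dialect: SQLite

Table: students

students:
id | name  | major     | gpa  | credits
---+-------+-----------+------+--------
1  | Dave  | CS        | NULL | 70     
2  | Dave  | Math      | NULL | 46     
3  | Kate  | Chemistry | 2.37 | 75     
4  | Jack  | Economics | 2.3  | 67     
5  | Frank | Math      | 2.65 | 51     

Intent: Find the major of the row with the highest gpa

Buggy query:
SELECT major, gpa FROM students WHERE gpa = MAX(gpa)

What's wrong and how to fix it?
Bug: WHERE is evaluated per row; an aggregate over the whole table isn't defined there

Fix: Use a subquery: WHERE gpa = (SELECT MAX(gpa) FROM students)

Corrected query:
SELECT major, gpa FROM students WHERE gpa = (SELECT MAX(gpa) FROM students)

Result:
major | gpa 
------+-----
Math  | 2.65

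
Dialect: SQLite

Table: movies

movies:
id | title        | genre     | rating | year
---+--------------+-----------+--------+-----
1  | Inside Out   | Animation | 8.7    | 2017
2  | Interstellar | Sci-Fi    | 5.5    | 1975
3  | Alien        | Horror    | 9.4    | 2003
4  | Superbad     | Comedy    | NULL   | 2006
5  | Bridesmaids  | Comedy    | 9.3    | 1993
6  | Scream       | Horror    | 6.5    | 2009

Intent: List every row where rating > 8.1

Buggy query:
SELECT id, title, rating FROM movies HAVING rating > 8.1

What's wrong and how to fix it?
Bug: This is a non-aggregate query (no GROUP BY, no aggregates), so in SQLite the HAVING clause is invalid here; a row-level condition belongs in WHERE

Fix: Use WHERE for row-level filtering

Corrected query:
SELECT id, title, rating FROM movies WHERE rating > 8.1

Result:
id | title       | rating
---+-------------+-------
1  | Inside Out  | 8.7   
3  | Alien       | 9.4   
5  | Bridesmaids | 9.3   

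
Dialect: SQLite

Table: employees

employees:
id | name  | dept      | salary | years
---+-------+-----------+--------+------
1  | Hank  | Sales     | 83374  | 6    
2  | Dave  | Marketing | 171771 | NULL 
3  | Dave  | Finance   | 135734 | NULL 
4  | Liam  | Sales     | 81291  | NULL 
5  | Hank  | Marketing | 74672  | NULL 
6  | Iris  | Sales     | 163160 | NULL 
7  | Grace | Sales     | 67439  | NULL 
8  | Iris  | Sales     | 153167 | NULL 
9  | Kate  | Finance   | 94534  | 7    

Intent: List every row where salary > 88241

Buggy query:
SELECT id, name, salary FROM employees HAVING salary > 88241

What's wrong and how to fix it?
Bug: HAVING filters the output of aggregation, but this query has no GROUP BY and no aggregate functions, so SQLite rejects it (HAVING clause on a non-aggregate query); the condition here is per row

Fix: Replace HAVING with WHERE since the condition applies to individual rows

Corrected query:
SELECT id, name, salary FROM employees WHERE salary > 88241

Result:
id | name | salary
---+------+-------
2  | Dave | 171771
3  | Dave | 135734
6  | Iris | 163160
8  | Iris | 153167
9  | Kate | 94534 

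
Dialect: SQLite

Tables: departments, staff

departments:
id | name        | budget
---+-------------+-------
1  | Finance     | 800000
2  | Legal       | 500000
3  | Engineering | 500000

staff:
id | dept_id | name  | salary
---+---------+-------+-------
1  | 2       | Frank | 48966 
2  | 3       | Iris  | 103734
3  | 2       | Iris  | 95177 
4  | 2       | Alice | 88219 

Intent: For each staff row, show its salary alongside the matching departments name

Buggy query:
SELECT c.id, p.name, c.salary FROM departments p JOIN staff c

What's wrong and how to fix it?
Bug: Missing join condition: each staff row is matched to all departments rows instead of just its own

Fix: Add ON c.dept_id = p.id to the JOIN

Corrected query:
SELECT c.id, p.name, c.salary FROM departments p JOIN staff c ON c.dept_id = p.id

Result:
id | name        | salary
---+-------------+-------
1  | Legal       | 48966 
2  | Engineering | 103734
3  | Legal       | 95177 
4  | Legal       | 88219 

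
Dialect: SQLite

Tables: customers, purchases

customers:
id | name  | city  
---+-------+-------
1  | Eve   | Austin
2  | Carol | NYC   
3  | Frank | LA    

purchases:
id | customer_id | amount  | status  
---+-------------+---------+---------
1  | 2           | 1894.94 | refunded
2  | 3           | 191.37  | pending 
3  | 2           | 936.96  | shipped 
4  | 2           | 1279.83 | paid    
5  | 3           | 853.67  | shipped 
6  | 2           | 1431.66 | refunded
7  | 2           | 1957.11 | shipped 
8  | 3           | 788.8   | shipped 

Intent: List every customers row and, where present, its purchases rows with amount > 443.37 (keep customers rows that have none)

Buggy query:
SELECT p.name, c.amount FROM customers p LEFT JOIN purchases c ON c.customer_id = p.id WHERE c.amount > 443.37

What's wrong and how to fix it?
Bug: Filtering c.amount in WHERE discards the NULL rows produced by LEFT JOIN, turning it into an inner join

Fix: Move the right-table condition into the ON clause so unmatched parents are kept

Corrected query:
SELECT p.name, c.amount FROM customers p LEFT JOIN purchases c ON c.customer_id = p.id AND c.amount > 443.37

Result:
name  | amount 
------+--------
Eve   | NULL   
Carol | 936.96 
Carol | 1279.83
Carol | 1431.66
Carol | 1894.94
Carol | 1957.11
Frank | 788.8  
Frank | 853.67 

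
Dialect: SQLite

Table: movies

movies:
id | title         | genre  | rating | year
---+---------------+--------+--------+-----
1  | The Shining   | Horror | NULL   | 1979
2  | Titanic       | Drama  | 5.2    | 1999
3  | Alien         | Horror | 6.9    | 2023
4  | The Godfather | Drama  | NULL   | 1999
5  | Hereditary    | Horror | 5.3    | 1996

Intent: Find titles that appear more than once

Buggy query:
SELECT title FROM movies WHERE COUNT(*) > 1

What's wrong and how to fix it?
Bug: COUNT(*) is an aggregate and cannot be used in WHERE

Fix: GROUP BY title, then filter groups with HAVING COUNT(*) > 1

Corrected query:
SELECT title FROM movies GROUP BY title HAVING COUNT(*) > 1

Result:
(no rows)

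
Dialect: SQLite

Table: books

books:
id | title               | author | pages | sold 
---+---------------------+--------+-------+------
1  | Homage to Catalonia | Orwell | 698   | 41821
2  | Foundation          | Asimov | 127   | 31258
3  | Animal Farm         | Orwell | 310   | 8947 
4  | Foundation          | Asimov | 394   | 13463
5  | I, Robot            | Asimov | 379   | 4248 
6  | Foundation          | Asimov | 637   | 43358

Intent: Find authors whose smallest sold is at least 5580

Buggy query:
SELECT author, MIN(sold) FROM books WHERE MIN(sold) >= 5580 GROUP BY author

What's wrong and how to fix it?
Bug: MIN() in WHERE is a misuse of aggregate

Fix: Use HAVING for the per-group MIN condition

Corrected query:
SELECT author, MIN(sold) FROM books GROUP BY author HAVING MIN(sold) >= 5580

Result:
author | MIN(sold)
-------+----------
Orwell | 8947     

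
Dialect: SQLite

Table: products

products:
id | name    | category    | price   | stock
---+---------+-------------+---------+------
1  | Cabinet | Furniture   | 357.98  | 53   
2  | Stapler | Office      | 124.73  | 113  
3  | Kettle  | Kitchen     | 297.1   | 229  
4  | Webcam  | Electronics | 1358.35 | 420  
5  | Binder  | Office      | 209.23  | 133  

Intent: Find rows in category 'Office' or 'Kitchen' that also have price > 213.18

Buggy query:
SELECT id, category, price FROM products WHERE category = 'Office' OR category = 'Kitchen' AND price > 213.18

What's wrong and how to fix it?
Bug: AND binds tighter than OR, so this parses as category = 'Office' OR (category = 'Kitchen' AND price > 213.18)

Fix: Group the OR with parentheses (or use IN), then AND the threshold

Corrected query:
SELECT id, category, price FROM products WHERE (category = 'Office' OR category = 'Kitchen') AND price > 213.18

Result:
id | category | price
---+----------+------
3  | Kitchen  | 297.1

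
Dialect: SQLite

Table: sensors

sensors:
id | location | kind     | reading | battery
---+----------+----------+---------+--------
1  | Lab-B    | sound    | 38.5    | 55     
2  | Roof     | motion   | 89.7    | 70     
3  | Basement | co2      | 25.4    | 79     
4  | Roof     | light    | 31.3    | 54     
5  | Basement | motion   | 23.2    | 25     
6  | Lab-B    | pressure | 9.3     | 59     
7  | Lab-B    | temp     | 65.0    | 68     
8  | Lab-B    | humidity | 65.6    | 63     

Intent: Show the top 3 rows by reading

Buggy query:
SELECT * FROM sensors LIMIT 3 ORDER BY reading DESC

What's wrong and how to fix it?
Bug: LIMIT must come after ORDER BY

Fix: Sort with ORDER BY, then apply LIMIT

Corrected query:
SELECT * FROM sensors ORDER BY reading DESC LIMIT 3

Result:
id | location | kind     | reading | battery
---+----------+----------+---------+--------
2  | Roof     | motion   | 89.7    | 70     
8  | Lab-B    | humidity | 65.6    | 63     
7  | Lab-B    | temp     | 65      | 68     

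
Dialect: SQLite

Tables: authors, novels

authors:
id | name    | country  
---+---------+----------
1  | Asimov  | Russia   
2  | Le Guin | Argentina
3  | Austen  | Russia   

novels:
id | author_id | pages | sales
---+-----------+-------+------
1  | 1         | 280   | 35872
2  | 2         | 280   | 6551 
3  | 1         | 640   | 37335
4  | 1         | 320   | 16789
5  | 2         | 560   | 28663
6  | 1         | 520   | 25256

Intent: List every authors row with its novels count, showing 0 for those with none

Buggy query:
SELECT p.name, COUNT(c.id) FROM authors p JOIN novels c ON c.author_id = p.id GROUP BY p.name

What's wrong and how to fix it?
Bug: An inner join excludes parents with zero children

Fix: Use LEFT JOIN so parents without children still appear (COUNT(c.id) gives 0)

Corrected query:
SELECT p.name, COUNT(c.id) FROM authors p LEFT JOIN novels c ON c.author_id = p.id GROUP BY p.name

Result:
name    | COUNT(c.id)
--------+------------
Asimov  | 4          
Austen  | 0          
Le Guin | 2          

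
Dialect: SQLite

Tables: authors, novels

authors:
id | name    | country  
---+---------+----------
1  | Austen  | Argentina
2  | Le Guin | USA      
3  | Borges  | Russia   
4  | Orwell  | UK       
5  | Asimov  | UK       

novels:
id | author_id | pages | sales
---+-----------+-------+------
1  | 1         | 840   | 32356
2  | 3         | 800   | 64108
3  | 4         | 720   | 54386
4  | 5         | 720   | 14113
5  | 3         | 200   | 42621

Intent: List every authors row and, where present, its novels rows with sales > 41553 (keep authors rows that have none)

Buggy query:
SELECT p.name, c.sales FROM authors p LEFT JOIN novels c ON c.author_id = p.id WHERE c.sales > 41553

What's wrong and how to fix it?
Bug: A WHERE condition on the right-hand table after LEFT JOIN drops unmatched parents

Fix: Move the right-table condition into the ON clause so unmatched parents are kept

Corrected query:
SELECT p.name, c.sales FROM authors p LEFT JOIN novels c ON c.author_id = p.id AND c.sales > 41553

Result:
name    | sales
--------+------
Austen  | NULL 
Le Guin | NULL 
Borges  | 42621
Borges  | 64108
Orwell  | 54386
Asimov  | NULL 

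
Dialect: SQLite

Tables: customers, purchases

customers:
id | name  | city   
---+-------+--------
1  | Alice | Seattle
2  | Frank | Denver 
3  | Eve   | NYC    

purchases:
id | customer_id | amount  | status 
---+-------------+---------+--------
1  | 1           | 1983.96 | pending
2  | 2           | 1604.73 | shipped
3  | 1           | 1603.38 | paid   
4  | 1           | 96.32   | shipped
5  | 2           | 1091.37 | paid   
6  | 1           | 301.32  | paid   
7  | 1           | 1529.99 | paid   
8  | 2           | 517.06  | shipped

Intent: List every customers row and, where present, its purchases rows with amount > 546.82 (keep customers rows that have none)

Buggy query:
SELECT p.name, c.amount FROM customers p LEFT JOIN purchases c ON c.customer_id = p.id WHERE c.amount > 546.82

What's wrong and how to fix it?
Bug: A WHERE condition on the right-hand table after LEFT JOIN drops unmatched parents

Fix: Put 'c.amount > 546.82' in the JOIN's ON clause instead of WHERE

Corrected query:
SELECT p.name, c.amount FROM customers p LEFT JOIN purchases c ON c.customer_id = p.id AND c.amount > 546.82

Result:
name  | amount 
------+--------
Alice | 1529.99
Alice | 1603.38
Alice | 1983.96
Frank | 1091.37
Frank | 1604.73
Eve   | NULL   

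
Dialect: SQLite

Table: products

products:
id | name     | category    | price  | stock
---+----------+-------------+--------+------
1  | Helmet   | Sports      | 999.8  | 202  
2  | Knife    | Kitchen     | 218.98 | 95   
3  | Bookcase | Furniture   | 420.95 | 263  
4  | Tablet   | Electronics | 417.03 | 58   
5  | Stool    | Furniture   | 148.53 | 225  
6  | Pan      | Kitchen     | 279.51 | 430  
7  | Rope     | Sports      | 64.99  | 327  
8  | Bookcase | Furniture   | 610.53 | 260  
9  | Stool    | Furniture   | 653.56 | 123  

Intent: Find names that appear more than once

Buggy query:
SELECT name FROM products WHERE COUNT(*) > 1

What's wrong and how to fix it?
Bug: WHERE can't reference COUNT(*); aggregates are computed after WHERE

Fix: GROUP BY name, then filter groups with HAVING COUNT(*) > 1

Corrected query:
SELECT name FROM products GROUP BY name HAVING COUNT(*) > 1

Result:
name    
--------
Bookcase
Stool   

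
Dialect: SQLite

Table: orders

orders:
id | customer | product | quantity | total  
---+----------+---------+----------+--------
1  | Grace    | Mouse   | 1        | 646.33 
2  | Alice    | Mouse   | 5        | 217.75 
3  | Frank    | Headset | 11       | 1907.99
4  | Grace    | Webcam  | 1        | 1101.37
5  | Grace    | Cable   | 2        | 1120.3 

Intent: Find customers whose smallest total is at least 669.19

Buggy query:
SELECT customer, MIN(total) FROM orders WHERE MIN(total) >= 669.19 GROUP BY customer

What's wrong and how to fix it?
Bug: Aggregates like MIN are computed per group after WHERE runs

Fix: Use HAVING for the per-group MIN condition

Corrected query:
SELECT customer, MIN(total) FROM orders GROUP BY customer HAVING MIN(total) >= 669.19

Result:
customer | MIN(total)
---------+-----------
Frank    | 1907.99   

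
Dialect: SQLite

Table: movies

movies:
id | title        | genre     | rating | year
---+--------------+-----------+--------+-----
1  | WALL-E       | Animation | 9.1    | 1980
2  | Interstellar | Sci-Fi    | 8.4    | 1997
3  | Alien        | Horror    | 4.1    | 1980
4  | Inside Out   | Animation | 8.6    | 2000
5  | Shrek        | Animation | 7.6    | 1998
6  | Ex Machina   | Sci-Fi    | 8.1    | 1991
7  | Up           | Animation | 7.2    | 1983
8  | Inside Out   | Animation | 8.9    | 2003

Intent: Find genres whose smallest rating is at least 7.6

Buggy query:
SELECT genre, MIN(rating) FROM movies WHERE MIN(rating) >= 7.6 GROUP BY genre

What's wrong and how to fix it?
Bug: MIN() in WHERE is a misuse of aggregate

Fix: Use HAVING for the per-group MIN condition

Corrected query:
SELECT genre, MIN(rating) FROM movies GROUP BY genre HAVING MIN(rating) >= 7.6

Result:
genre  | MIN(rating)
-------+------------
Sci-Fi | 8.1        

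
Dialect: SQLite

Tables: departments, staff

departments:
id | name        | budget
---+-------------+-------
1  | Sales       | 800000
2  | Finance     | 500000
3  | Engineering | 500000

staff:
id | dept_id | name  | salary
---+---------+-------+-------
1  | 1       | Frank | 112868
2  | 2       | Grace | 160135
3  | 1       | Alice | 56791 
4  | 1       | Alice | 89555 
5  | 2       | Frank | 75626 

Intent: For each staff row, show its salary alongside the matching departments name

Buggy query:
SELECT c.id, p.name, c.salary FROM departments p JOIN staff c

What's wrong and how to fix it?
Bug: JOIN with no ON clause produces a cartesian product; every staff row pairs with every departments row

Fix: Add ON c.dept_id = p.id to the JOIN

Corrected query:
SELECT c.id, p.name, c.salary FROM departments p JOIN staff c ON c.dept_id = p.id

Result:
id | name    | salary
---+---------+-------
1  | Sales   | 112868
2  | Finance | 160135
3  | Sales   | 56791 
4  | Sales   | 89555 
5  | Finance | 75626 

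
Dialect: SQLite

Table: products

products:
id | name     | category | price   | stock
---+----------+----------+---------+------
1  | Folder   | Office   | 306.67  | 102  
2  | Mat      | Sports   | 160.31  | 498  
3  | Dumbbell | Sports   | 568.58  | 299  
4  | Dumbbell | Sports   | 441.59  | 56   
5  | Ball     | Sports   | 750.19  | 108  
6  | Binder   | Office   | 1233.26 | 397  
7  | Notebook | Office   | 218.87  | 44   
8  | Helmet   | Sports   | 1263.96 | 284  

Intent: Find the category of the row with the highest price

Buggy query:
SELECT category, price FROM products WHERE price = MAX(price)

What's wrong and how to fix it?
Bug: WHERE is evaluated per row; an aggregate over the whole table isn't defined there

Fix: Use a subquery: WHERE price = (SELECT MAX(price) FROM products)

Corrected query:
SELECT category, price FROM products WHERE price = (SELECT MAX(price) FROM products)

Result:
category | price  
---------+--------
Sports   | 1263.96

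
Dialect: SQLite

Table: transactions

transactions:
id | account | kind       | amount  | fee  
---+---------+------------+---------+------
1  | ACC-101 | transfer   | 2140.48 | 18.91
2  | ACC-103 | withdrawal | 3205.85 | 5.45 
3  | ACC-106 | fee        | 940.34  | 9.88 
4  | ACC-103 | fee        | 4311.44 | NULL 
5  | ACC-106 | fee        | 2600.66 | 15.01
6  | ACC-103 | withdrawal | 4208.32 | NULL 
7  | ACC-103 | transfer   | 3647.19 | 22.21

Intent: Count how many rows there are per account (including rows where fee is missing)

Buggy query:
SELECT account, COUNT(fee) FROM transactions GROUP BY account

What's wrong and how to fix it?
Bug: COUNT(column) counts non-NULL values only; rows with NULL fee aren't counted

Fix: Replace COUNT(fee) with COUNT(*)

Corrected query:
SELECT account, COUNT(*) FROM transactions GROUP BY account

Result:
account | COUNT(*)
--------+---------
ACC-101 | 1       
ACC-103 | 4       
ACC-106 | 2       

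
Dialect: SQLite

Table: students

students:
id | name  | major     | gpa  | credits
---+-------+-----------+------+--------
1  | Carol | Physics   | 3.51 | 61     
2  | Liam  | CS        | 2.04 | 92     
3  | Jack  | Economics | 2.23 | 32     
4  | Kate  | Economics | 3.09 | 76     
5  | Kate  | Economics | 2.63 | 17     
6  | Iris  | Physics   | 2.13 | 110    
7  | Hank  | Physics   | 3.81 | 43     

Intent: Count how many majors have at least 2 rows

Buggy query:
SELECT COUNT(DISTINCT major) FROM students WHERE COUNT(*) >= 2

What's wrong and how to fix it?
Bug: COUNT(*) cannot appear in WHERE; the per-group count doesn't exist yet

Fix: Group first with HAVING COUNT(*) >= 2, then COUNT the resulting groups

Corrected query:
SELECT COUNT(*) FROM (SELECT major FROM students GROUP BY major HAVING COUNT(*) >= 2)

Result:
COUNT(*)
--------
2       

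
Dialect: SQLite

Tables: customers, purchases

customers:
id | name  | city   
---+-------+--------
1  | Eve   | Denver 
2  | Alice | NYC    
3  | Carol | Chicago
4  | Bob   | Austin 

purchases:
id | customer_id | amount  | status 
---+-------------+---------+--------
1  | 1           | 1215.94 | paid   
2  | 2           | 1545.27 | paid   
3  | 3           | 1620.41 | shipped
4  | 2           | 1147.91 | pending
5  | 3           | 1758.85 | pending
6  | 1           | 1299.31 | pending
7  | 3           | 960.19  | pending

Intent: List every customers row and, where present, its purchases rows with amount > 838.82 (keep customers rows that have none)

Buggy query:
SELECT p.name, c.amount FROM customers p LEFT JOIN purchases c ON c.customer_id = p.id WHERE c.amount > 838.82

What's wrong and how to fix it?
Bug: A WHERE condition on the right-hand table after LEFT JOIN drops unmatched parents

Fix: Move the right-table condition into the ON clause so unmatched parents are kept

Corrected query:
SELECT p.name, c.amount FROM customers p LEFT JOIN purchases c ON c.customer_id = p.id AND c.amount > 838.82

Result:
name  | amount 
------+--------
Eve   | 1215.94
Eve   | 1299.31
Alice | 1147.91
Alice | 1545.27
Carol | 960.19 
Carol | 1620.41
Carol | 1758.85
Bob   | NULL   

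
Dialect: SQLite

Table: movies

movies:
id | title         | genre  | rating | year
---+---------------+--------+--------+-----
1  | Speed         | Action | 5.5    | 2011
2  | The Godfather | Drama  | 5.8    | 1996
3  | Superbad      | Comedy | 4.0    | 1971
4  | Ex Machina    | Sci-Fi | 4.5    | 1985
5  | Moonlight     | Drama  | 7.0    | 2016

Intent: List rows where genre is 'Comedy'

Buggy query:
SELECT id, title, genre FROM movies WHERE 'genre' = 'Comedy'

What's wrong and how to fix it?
Bug: Single quotes denote string literals in SQL; the column name is being compared as a constant string

Fix: Remove the quotes around the column name (or use double quotes for an identifier)

Corrected query:
SELECT id, title, genre FROM movies WHERE genre = 'Comedy'

Result:
id | title    | genre 
---+----------+-------
3  | Superbad | Comedy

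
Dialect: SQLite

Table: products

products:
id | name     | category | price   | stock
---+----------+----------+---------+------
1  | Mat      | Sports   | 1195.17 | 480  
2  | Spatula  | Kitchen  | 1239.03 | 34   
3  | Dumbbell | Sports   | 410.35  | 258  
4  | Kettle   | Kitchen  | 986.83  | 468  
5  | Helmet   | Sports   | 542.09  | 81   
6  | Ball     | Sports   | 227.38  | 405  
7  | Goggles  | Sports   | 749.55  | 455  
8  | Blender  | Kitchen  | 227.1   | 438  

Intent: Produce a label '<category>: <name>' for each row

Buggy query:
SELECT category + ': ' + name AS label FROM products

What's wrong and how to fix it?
Bug: SQLite uses || for string concatenation; + coerces text to numbers (yielding 0)

Fix: Use the || operator for string concatenation

Corrected query:
SELECT category || ': ' || name AS label FROM products

Result:
label           
----------------
Sports: Mat     
Kitchen: Spatula
Sports: Dumbbell
Kitchen: Kettle 
Sports: Helmet  
Sports: Ball    
Sports: Goggles 
Kitchen: Blender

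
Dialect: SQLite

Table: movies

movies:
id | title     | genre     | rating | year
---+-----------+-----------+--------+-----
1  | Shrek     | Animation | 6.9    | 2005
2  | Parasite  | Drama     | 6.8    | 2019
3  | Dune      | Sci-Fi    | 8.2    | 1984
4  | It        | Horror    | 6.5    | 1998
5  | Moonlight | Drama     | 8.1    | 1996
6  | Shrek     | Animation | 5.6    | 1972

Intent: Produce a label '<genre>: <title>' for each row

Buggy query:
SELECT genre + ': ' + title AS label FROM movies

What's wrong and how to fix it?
Bug: SQLite uses || for string concatenation; + coerces text to numbers (yielding 0)

Fix: Use the || operator for string concatenation

Corrected query:
SELECT genre || ': ' || title AS label FROM movies

Result:
label           
----------------
Animation: Shrek
Drama: Parasite 
Sci-Fi: Dune    
Horror: It      
Drama: Moonlight
Animation: Shrek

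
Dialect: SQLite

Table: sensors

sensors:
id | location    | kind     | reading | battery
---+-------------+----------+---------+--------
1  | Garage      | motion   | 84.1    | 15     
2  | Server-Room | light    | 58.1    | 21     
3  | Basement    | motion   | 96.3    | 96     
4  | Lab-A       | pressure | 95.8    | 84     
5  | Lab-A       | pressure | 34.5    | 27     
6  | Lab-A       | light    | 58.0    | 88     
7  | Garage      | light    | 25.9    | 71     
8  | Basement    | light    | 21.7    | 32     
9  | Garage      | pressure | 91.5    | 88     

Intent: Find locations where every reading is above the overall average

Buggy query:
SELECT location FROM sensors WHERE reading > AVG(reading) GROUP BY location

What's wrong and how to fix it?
Bug: WHERE evaluates per row before aggregation, so AVG() is unavailable

Fix: Use a subquery for AVG and a HAVING MIN(...) filter so the condition holds for every row in the group

Corrected query:
SELECT location FROM sensors GROUP BY location HAVING MIN(reading) > (SELECT AVG(reading) FROM sensors)

Result:
(no rows)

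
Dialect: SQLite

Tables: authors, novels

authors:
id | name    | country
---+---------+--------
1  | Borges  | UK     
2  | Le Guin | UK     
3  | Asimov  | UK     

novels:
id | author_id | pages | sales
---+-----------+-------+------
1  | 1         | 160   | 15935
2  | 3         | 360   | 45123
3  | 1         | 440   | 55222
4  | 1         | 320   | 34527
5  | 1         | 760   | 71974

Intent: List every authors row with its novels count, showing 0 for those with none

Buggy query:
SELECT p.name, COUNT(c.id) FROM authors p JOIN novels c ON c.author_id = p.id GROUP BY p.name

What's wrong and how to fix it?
Bug: An inner join excludes parents with zero children

Fix: Switch to LEFT JOIN to retain unmatched parent rows

Corrected query:
SELECT p.name, COUNT(c.id) FROM authors p LEFT JOIN novels c ON c.author_id = p.id GROUP BY p.name

Result:
name    | COUNT(c.id)
--------+------------
Asimov  | 1          
Borges  | 4          
Le Guin | 0          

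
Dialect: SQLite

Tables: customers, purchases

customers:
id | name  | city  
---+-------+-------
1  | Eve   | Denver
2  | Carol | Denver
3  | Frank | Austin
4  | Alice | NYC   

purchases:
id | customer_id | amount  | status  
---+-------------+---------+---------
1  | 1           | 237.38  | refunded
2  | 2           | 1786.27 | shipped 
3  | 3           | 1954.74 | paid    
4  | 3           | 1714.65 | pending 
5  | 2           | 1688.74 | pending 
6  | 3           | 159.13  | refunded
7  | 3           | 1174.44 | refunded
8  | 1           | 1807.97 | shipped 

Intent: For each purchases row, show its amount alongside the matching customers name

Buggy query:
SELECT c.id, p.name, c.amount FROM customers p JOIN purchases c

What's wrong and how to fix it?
Bug: JOIN with no ON clause produces a cartesian product; every purchases row pairs with every customers row

Fix: Add ON c.customer_id = p.id to the JOIN

Corrected query:
SELECT c.id, p.name, c.amount FROM customers p JOIN purchases c ON c.customer_id = p.id

Result:
id | name  | amount 
---+-------+--------
1  | Eve   | 237.38 
2  | Carol | 1786.27
3  | Frank | 1954.74
4  | Frank | 1714.65
5  | Carol | 1688.74
6  | Frank | 159.13 
7  | Frank | 1174.44
8  | Eve   | 1807.97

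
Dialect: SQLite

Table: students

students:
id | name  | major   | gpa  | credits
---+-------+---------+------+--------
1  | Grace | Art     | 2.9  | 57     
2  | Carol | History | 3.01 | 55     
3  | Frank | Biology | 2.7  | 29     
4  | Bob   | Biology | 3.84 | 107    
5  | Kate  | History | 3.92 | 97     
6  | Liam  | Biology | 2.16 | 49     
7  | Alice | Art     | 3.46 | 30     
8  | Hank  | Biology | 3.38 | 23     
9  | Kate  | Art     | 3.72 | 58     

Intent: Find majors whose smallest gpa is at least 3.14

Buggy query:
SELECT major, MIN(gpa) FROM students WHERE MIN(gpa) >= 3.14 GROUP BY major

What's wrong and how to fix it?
Bug: MIN() in WHERE is a misuse of aggregate

Fix: Use HAVING for the per-group MIN condition

Corrected query:
SELECT major, MIN(gpa) FROM students GROUP BY major HAVING MIN(gpa) >= 3.14

Result:
(no rows)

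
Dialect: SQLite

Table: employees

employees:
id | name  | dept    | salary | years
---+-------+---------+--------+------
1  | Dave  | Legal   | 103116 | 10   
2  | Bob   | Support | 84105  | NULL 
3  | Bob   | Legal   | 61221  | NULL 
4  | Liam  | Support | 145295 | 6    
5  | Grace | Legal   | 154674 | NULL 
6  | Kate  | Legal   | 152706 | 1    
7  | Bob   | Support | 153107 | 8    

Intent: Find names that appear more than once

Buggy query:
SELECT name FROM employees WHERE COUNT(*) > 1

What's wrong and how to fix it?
Bug: WHERE can't reference COUNT(*); aggregates are computed after WHERE

Fix: GROUP BY name, then filter groups with HAVING COUNT(*) > 1

Corrected query:
SELECT name FROM employees GROUP BY name HAVING COUNT(*) > 1

Result:
name
----
Bob 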